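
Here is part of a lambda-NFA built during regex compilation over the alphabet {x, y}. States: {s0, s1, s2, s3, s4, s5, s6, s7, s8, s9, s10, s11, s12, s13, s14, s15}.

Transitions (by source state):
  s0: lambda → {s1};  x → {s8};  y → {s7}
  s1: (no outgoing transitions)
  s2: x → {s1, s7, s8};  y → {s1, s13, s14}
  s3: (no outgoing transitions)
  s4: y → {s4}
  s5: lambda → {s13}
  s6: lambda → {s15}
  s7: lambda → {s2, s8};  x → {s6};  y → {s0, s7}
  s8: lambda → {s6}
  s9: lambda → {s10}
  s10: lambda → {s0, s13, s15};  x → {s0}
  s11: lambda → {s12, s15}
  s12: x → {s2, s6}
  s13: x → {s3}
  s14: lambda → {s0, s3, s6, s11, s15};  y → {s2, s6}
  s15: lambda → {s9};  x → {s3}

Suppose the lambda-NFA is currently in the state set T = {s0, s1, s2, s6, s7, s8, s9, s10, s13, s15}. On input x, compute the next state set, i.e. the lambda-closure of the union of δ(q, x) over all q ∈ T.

{s0, s1, s2, s3, s6, s7, s8, s9, s10, s13, s15}

s0 on x → {s8}.
s2 on x → {s1, s7, s8}.
s7 on x → {s6}.
s10 on x → {s0}.
s13 on x → {s3}.
s15 on x → {s3}.
No x-transition from s1, s6, s8, s9.
Union after reading x: {s0, s1, s3, s6, s7, s8}.
Now take the lambda-closure:
From s6 via lambda: add s15.
From s7 via lambda: add s2.
From s15 via lambda: add s9.
From s9 via lambda: add s10.
From s10 via lambda: add s13.
No new states can be added; the closed set is {s0, s1, s2, s3, s6, s7, s8, s9, s10, s13, s15}.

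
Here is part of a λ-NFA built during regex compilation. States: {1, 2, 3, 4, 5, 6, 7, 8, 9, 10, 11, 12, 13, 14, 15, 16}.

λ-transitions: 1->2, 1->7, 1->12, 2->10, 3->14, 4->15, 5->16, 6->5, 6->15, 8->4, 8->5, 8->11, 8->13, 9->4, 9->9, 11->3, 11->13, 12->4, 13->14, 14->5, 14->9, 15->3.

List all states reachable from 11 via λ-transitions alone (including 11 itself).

Start with {11}.
From 11 via λ: add 3, 13.
From 3 via λ: add 14.
From 14 via λ: add 5, 9.
From 5 via λ: add 16.
From 9 via λ: add 4.
From 4 via λ: add 15.
No new states can be added; the closed set is {3, 4, 5, 9, 11, 13, 14, 15, 16}.

{3, 4, 5, 9, 11, 13, 14, 15, 16}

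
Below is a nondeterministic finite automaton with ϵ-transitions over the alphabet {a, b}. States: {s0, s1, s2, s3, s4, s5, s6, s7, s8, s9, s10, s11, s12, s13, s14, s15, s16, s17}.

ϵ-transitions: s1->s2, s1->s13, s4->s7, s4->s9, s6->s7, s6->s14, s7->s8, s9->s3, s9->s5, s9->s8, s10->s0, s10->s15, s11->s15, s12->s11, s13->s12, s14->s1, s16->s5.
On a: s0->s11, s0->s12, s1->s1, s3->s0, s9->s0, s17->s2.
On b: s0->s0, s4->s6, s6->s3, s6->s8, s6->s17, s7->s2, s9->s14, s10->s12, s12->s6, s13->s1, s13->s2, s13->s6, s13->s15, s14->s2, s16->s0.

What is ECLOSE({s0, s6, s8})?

Start with {s0, s6, s8}.
From s6 via ϵ: add s7, s14.
From s14 via ϵ: add s1.
From s1 via ϵ: add s2, s13.
From s13 via ϵ: add s12.
From s12 via ϵ: add s11.
From s11 via ϵ: add s15.
No new states can be added; the closed set is {s0, s1, s2, s6, s7, s8, s11, s12, s13, s14, s15}.

{s0, s1, s2, s6, s7, s8, s11, s12, s13, s14, s15}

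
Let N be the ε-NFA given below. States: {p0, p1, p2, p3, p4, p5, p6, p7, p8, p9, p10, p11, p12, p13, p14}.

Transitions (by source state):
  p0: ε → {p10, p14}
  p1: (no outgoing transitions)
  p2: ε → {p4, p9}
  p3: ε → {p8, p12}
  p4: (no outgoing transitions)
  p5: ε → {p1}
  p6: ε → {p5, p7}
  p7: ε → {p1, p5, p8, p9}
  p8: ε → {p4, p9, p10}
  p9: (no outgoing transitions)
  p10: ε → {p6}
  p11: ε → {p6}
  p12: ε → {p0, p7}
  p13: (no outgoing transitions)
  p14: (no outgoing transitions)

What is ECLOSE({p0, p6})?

Start with {p0, p6}.
From p0 via ε: add p10, p14.
From p6 via ε: add p5, p7.
From p5 via ε: add p1.
From p7 via ε: add p8, p9.
From p8 via ε: add p4.
No new states can be added; the closed set is {p0, p1, p4, p5, p6, p7, p8, p9, p10, p14}.

{p0, p1, p4, p5, p6, p7, p8, p9, p10, p14}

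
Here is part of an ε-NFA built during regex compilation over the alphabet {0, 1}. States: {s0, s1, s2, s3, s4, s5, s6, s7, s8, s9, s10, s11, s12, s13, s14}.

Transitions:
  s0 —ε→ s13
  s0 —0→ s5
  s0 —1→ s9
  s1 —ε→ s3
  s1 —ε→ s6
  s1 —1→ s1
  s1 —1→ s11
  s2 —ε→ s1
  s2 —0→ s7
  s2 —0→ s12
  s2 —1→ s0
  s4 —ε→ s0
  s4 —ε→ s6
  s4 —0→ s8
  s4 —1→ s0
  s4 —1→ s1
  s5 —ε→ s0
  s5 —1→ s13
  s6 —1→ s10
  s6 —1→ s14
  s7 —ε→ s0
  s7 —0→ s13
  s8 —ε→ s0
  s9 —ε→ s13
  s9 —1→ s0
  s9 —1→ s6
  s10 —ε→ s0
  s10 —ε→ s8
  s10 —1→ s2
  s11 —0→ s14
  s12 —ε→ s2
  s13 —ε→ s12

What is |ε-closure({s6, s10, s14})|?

Start with {s6, s10, s14}.
From s10 via ε: add s0, s8.
From s0 via ε: add s13.
From s13 via ε: add s12.
From s12 via ε: add s2.
From s2 via ε: add s1.
From s1 via ε: add s3.
ε-closure = {s0, s1, s2, s3, s6, s8, s10, s12, s13, s14}, which has 10 states.

10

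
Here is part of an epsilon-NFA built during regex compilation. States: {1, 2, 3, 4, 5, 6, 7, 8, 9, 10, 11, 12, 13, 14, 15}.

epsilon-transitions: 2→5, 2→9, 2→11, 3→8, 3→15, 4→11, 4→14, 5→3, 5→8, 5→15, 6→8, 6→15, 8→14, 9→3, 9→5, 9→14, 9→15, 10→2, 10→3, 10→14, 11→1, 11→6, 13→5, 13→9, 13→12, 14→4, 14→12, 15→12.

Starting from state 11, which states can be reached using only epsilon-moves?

{1, 4, 6, 8, 11, 12, 14, 15}

Start with {11}.
From 11 via epsilon: add 1, 6.
From 6 via epsilon: add 8, 15.
From 8 via epsilon: add 14.
From 15 via epsilon: add 12.
From 14 via epsilon: add 4.
No new states can be added; the closed set is {1, 4, 6, 8, 11, 12, 14, 15}.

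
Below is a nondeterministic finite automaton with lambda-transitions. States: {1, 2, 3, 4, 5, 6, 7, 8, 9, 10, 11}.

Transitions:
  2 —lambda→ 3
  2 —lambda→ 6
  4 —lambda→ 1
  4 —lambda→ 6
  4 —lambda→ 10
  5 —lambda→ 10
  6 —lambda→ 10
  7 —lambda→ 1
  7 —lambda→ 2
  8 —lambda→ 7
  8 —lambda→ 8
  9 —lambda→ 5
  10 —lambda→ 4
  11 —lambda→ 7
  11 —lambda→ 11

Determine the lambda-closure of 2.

Start with {2}.
From 2 via lambda: add 3, 6.
From 6 via lambda: add 10.
From 10 via lambda: add 4.
From 4 via lambda: add 1.
No new states can be added; the closed set is {1, 2, 3, 4, 6, 10}.

{1, 2, 3, 4, 6, 10}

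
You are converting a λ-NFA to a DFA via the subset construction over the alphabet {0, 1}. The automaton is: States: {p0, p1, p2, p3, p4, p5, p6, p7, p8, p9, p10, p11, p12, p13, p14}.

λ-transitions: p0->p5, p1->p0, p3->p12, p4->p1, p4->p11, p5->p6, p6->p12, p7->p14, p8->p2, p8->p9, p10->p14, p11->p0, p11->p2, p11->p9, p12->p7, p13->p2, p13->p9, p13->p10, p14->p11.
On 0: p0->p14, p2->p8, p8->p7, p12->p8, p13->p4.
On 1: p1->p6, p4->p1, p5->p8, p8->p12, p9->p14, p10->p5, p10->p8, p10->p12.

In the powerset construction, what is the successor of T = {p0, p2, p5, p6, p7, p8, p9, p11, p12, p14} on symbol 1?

p5 on 1 → {p8}.
p8 on 1 → {p12}.
p9 on 1 → {p14}.
No 1-transition from p0, p2, p6, p7, p11, p12, p14.
Union after reading 1: {p8, p12, p14}.
Now take the λ-closure:
From p8 via λ: add p2, p9.
From p12 via λ: add p7.
From p14 via λ: add p11.
From p11 via λ: add p0.
From p0 via λ: add p5.
From p5 via λ: add p6.
No new states can be added; the closed set is {p0, p2, p5, p6, p7, p8, p9, p11, p12, p14}.

{p0, p2, p5, p6, p7, p8, p9, p11, p12, p14}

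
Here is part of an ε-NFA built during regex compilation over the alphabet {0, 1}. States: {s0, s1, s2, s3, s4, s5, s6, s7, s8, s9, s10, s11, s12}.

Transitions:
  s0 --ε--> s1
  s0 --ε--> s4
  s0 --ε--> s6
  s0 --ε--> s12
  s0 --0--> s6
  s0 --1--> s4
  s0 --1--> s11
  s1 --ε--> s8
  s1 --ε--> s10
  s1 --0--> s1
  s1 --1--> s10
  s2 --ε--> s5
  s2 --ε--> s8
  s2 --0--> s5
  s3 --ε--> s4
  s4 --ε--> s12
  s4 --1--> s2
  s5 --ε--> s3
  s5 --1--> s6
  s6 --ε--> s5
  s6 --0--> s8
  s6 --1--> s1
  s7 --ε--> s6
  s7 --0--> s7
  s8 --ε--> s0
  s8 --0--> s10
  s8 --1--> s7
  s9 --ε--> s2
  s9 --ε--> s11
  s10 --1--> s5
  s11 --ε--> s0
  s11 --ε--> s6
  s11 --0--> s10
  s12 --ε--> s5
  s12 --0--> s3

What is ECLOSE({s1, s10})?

Start with {s1, s10}.
From s1 via ε: add s8.
From s8 via ε: add s0.
From s0 via ε: add s4, s6, s12.
From s6 via ε: add s5.
From s5 via ε: add s3.
No new states can be added; the closed set is {s0, s1, s3, s4, s5, s6, s8, s10, s12}.

{s0, s1, s3, s4, s5, s6, s8, s10, s12}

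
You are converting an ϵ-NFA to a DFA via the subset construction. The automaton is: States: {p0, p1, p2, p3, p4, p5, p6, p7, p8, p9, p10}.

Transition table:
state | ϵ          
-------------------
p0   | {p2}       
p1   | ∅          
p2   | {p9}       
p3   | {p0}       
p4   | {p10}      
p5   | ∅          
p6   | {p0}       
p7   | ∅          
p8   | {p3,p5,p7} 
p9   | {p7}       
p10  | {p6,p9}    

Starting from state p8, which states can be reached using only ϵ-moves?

Start with {p8}.
From p8 via ϵ: add p3, p5, p7.
From p3 via ϵ: add p0.
From p0 via ϵ: add p2.
From p2 via ϵ: add p9.
No new states can be added; the closed set is {p0, p2, p3, p5, p7, p8, p9}.

{p0, p2, p3, p5, p7, p8, p9}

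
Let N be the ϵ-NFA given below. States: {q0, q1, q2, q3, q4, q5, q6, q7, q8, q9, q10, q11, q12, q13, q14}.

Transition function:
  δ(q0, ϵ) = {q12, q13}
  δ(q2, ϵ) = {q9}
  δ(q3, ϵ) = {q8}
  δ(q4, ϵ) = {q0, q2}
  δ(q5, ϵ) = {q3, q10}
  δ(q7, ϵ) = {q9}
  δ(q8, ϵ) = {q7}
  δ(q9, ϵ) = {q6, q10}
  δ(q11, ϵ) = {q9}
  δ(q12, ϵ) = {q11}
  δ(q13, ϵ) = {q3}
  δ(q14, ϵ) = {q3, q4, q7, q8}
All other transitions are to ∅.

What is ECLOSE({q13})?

{q3, q6, q7, q8, q9, q10, q13}

Start with {q13}.
From q13 via ϵ: add q3.
From q3 via ϵ: add q8.
From q8 via ϵ: add q7.
From q7 via ϵ: add q9.
From q9 via ϵ: add q6, q10.
No new states can be added; the closed set is {q3, q6, q7, q8, q9, q10, q13}.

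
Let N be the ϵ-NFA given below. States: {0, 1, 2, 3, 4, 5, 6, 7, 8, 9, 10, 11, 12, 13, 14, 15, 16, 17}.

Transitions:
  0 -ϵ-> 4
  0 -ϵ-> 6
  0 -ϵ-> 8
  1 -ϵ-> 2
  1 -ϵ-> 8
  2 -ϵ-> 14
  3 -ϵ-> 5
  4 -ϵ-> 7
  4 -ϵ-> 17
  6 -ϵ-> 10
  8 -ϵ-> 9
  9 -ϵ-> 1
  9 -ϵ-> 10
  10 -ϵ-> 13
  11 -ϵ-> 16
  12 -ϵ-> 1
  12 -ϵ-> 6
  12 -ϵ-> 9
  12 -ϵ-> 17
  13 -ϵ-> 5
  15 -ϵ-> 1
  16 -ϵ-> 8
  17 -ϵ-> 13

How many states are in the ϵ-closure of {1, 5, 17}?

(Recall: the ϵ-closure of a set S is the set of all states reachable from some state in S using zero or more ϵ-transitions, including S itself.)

9

Start with {1, 5, 17}.
From 1 via ϵ: add 2, 8.
From 17 via ϵ: add 13.
From 2 via ϵ: add 14.
From 8 via ϵ: add 9.
From 9 via ϵ: add 10.
ϵ-closure = {1, 2, 5, 8, 9, 10, 13, 14, 17}, which has 9 states.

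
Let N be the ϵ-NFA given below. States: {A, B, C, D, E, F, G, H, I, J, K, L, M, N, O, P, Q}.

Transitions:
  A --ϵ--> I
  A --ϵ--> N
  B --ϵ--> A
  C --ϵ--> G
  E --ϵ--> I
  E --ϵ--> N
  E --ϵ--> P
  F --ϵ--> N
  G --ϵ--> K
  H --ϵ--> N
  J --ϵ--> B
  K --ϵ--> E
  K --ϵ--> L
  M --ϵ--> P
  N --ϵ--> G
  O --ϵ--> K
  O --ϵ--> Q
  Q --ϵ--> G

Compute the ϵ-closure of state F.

{E, F, G, I, K, L, N, P}

Start with {F}.
From F via ϵ: add N.
From N via ϵ: add G.
From G via ϵ: add K.
From K via ϵ: add E, L.
From E via ϵ: add I, P.
No new states can be added; the closed set is {E, F, G, I, K, L, N, P}.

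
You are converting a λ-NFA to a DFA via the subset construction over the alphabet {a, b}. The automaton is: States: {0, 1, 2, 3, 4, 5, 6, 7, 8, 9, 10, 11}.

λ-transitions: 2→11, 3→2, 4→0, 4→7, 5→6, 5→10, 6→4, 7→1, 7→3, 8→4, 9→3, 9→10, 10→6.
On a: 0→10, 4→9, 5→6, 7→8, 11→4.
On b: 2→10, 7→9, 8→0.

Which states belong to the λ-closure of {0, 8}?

{0, 1, 2, 3, 4, 7, 8, 11}

Start with {0, 8}.
From 8 via λ: add 4.
From 4 via λ: add 7.
From 7 via λ: add 1, 3.
From 3 via λ: add 2.
From 2 via λ: add 11.
No new states can be added; the closed set is {0, 1, 2, 3, 4, 7, 8, 11}.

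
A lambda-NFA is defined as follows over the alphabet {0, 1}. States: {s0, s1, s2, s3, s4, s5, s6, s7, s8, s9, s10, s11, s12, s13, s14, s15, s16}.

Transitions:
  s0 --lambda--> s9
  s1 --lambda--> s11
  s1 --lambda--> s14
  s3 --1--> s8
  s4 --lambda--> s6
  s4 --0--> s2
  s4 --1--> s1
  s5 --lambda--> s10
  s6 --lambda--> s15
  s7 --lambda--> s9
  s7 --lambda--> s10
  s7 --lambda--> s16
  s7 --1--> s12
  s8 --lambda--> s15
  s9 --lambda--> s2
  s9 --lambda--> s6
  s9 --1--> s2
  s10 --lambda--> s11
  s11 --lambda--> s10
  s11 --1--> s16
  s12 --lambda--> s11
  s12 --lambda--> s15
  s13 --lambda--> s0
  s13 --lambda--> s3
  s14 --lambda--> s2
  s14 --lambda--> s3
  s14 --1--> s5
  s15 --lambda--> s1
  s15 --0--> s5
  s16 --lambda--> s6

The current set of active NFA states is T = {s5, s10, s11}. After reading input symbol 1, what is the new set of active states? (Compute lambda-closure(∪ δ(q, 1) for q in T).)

s11 on 1 → {s16}.
No 1-transition from s5, s10.
Union after reading 1: {s16}.
Now take the lambda-closure:
From s16 via lambda: add s6.
From s6 via lambda: add s15.
From s15 via lambda: add s1.
From s1 via lambda: add s11, s14.
From s11 via lambda: add s10.
From s14 via lambda: add s2, s3.
No new states can be added; the closed set is {s1, s2, s3, s6, s10, s11, s14, s15, s16}.

{s1, s2, s3, s6, s10, s11, s14, s15, s16}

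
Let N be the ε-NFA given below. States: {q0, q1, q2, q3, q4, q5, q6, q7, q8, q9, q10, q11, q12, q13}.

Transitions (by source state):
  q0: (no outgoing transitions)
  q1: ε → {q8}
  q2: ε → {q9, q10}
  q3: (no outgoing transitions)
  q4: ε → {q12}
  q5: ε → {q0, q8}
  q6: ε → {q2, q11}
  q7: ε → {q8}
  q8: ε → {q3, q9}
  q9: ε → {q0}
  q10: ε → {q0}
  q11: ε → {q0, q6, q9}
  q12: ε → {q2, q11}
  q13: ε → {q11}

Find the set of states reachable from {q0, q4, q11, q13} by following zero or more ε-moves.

Start with {q0, q4, q11, q13}.
From q4 via ε: add q12.
From q11 via ε: add q6, q9.
From q6 via ε: add q2.
From q2 via ε: add q10.
No new states can be added; the closed set is {q0, q2, q4, q6, q9, q10, q11, q12, q13}.

{q0, q2, q4, q6, q9, q10, q11, q12, q13}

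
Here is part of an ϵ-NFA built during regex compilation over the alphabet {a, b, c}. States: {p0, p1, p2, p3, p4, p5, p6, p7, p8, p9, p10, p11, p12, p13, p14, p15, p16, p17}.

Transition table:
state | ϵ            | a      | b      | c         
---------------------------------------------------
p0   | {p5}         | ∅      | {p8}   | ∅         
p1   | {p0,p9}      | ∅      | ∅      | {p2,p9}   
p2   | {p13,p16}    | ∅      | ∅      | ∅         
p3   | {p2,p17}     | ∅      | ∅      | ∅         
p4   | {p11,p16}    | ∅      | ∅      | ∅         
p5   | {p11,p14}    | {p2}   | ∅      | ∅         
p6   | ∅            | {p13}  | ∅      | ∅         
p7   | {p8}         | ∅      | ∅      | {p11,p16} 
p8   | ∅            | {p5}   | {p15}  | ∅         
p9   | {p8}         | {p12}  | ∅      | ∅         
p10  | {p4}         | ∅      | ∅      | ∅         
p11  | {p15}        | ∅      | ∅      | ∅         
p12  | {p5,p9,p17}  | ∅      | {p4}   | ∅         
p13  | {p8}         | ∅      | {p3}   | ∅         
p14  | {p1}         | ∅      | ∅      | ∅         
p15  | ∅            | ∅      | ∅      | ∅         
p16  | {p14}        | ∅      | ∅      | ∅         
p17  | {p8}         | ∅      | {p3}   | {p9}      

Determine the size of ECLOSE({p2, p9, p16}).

11

Start with {p2, p9, p16}.
From p2 via ϵ: add p13.
From p9 via ϵ: add p8.
From p16 via ϵ: add p14.
From p14 via ϵ: add p1.
From p1 via ϵ: add p0.
From p0 via ϵ: add p5.
From p5 via ϵ: add p11.
From p11 via ϵ: add p15.
ϵ-closure = {p0, p1, p2, p5, p8, p9, p11, p13, p14, p15, p16}, which has 11 states.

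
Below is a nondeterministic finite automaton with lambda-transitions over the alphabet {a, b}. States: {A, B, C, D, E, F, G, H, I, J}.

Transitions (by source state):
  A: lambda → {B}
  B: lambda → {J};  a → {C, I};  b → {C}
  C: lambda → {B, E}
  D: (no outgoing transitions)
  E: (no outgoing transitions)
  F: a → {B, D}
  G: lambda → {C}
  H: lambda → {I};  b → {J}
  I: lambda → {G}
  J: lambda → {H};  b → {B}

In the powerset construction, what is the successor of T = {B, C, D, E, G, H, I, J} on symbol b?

{B, C, E, G, H, I, J}

B on b → {C}.
H on b → {J}.
J on b → {B}.
No b-transition from C, D, E, G, I.
Union after reading b: {B, C, J}.
Now take the lambda-closure:
From C via lambda: add E.
From J via lambda: add H.
From H via lambda: add I.
From I via lambda: add G.
No new states can be added; the closed set is {B, C, E, G, H, I, J}.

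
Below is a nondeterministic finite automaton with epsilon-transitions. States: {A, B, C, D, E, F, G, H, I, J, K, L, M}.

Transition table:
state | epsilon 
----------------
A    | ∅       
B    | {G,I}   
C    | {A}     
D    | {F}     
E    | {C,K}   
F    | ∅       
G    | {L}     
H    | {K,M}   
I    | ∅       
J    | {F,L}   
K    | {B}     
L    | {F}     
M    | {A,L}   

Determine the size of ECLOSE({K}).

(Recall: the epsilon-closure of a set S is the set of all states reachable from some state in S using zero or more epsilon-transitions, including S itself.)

Start with {K}.
From K via epsilon: add B.
From B via epsilon: add G, I.
From G via epsilon: add L.
From L via epsilon: add F.
epsilon-closure = {B, F, G, I, K, L}, which has 6 states.

6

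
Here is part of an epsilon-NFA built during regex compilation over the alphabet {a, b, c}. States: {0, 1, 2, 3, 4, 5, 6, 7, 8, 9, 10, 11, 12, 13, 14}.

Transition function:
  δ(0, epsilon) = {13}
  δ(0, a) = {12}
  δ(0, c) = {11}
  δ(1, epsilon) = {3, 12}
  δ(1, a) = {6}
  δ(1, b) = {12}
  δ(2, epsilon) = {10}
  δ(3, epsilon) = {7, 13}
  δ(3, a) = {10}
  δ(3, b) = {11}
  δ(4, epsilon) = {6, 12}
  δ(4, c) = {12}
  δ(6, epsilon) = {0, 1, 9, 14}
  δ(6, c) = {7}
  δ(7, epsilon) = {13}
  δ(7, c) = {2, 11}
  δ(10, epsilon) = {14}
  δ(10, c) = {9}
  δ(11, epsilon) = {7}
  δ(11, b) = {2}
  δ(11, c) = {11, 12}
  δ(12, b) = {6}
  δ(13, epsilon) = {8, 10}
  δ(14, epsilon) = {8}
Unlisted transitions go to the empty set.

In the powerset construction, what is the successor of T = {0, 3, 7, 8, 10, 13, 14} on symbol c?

{2, 7, 8, 9, 10, 11, 13, 14}

0 on c → {11}.
7 on c → {2, 11}.
10 on c → {9}.
No c-transition from 3, 8, 13, 14.
Union after reading c: {2, 9, 11}.
Now take the epsilon-closure:
From 2 via epsilon: add 10.
From 11 via epsilon: add 7.
From 7 via epsilon: add 13.
From 10 via epsilon: add 14.
From 13 via epsilon: add 8.
No new states can be added; the closed set is {2, 7, 8, 9, 10, 11, 13, 14}.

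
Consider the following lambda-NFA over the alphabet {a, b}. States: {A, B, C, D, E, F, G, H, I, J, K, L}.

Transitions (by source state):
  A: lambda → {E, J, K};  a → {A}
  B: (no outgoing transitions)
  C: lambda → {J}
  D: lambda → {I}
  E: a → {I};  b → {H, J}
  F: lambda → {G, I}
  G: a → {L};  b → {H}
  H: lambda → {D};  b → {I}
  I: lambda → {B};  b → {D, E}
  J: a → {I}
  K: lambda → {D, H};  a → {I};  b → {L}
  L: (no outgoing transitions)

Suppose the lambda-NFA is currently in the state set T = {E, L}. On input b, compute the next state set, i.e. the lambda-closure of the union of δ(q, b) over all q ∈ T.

E on b → {H, J}.
No b-transition from L.
Union after reading b: {H, J}.
Now take the lambda-closure:
From H via lambda: add D.
From D via lambda: add I.
From I via lambda: add B.
No new states can be added; the closed set is {B, D, H, I, J}.

{B, D, H, I, J}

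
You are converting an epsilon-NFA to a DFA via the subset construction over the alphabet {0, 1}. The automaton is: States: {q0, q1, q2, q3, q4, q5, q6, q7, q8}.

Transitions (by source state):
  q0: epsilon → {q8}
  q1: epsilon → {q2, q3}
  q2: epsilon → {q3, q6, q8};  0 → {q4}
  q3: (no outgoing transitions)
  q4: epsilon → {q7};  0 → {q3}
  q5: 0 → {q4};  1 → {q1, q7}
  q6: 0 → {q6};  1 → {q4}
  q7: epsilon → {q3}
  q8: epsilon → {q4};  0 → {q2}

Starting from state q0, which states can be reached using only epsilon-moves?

{q0, q3, q4, q7, q8}

Start with {q0}.
From q0 via epsilon: add q8.
From q8 via epsilon: add q4.
From q4 via epsilon: add q7.
From q7 via epsilon: add q3.
No new states can be added; the closed set is {q0, q3, q4, q7, q8}.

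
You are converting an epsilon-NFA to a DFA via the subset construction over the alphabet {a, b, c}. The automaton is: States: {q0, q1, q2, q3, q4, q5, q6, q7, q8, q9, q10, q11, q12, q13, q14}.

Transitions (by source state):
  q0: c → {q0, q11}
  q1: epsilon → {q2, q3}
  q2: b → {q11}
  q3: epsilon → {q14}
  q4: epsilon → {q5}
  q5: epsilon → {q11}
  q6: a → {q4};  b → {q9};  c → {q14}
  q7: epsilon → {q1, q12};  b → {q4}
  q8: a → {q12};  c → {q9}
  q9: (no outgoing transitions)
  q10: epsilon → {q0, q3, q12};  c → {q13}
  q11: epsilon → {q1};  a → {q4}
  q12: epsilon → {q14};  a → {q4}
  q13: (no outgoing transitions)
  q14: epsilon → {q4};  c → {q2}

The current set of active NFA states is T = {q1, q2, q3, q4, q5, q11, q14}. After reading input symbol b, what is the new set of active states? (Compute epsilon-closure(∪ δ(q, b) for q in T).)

q2 on b → {q11}.
No b-transition from q1, q3, q4, q5, q11, q14.
Union after reading b: {q11}.
Now take the epsilon-closure:
From q11 via epsilon: add q1.
From q1 via epsilon: add q2, q3.
From q3 via epsilon: add q14.
From q14 via epsilon: add q4.
From q4 via epsilon: add q5.
No new states can be added; the closed set is {q1, q2, q3, q4, q5, q11, q14}.

{q1, q2, q3, q4, q5, q11, q14}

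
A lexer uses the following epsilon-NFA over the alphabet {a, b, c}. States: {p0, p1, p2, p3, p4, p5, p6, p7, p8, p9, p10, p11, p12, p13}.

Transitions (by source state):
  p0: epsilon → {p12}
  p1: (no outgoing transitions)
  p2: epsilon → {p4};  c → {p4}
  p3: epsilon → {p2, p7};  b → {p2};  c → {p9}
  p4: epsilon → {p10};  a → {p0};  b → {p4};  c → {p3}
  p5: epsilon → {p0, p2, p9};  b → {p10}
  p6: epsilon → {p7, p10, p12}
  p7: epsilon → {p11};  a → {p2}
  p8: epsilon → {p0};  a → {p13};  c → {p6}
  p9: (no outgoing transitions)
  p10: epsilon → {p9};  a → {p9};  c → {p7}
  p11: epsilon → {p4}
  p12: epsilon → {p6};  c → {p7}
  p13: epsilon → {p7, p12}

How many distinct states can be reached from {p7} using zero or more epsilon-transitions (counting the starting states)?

5

Start with {p7}.
From p7 via epsilon: add p11.
From p11 via epsilon: add p4.
From p4 via epsilon: add p10.
From p10 via epsilon: add p9.
epsilon-closure = {p4, p7, p9, p10, p11}, which has 5 states.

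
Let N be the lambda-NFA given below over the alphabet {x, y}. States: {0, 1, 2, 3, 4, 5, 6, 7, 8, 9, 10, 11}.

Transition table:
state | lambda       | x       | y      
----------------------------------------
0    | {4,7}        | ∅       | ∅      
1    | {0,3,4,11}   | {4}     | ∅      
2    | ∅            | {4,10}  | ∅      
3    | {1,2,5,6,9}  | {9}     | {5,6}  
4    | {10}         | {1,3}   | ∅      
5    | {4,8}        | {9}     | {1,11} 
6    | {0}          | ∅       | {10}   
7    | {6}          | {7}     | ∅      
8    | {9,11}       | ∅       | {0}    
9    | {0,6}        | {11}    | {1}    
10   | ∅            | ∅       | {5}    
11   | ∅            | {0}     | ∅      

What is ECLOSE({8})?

{0, 4, 6, 7, 8, 9, 10, 11}

Start with {8}.
From 8 via lambda: add 9, 11.
From 9 via lambda: add 0, 6.
From 0 via lambda: add 4, 7.
From 4 via lambda: add 10.
No new states can be added; the closed set is {0, 4, 6, 7, 8, 9, 10, 11}.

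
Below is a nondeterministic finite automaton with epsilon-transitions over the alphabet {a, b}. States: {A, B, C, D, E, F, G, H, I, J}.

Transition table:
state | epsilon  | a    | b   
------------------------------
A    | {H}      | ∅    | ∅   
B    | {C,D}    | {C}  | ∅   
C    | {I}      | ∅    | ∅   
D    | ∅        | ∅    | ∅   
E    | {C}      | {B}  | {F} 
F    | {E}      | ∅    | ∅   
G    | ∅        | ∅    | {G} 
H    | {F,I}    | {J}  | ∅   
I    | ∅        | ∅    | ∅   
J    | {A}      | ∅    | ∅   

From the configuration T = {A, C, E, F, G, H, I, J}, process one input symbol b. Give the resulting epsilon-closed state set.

E on b → {F}.
G on b → {G}.
No b-transition from A, C, F, H, I, J.
Union after reading b: {F, G}.
Now take the epsilon-closure:
From F via epsilon: add E.
From E via epsilon: add C.
From C via epsilon: add I.
No new states can be added; the closed set is {C, E, F, G, I}.

{C, E, F, G, I}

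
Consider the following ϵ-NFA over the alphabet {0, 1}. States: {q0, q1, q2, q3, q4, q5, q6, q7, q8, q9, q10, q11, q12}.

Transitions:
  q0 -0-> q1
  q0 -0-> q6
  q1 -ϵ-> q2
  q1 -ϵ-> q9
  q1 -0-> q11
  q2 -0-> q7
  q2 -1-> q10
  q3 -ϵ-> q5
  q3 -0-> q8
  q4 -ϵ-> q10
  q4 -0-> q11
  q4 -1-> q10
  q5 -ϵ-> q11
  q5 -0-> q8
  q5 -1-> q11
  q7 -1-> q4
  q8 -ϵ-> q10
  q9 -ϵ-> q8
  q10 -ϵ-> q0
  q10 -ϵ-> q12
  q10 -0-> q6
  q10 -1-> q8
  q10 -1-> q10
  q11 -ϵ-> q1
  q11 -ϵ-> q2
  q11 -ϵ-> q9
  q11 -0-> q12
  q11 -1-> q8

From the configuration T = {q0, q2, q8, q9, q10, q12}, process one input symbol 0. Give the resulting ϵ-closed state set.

q0 on 0 → {q1, q6}.
q2 on 0 → {q7}.
q10 on 0 → {q6}.
No 0-transition from q8, q9, q12.
Union after reading 0: {q1, q6, q7}.
Now take the ϵ-closure:
From q1 via ϵ: add q2, q9.
From q9 via ϵ: add q8.
From q8 via ϵ: add q10.
From q10 via ϵ: add q0, q12.
No new states can be added; the closed set is {q0, q1, q2, q6, q7, q8, q9, q10, q12}.

{q0, q1, q2, q6, q7, q8, q9, q10, q12}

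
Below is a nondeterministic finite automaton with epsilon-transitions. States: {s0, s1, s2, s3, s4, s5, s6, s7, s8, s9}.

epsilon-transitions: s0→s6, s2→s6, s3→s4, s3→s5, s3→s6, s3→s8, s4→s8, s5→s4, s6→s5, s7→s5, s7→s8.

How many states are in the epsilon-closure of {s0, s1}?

Start with {s0, s1}.
From s0 via epsilon: add s6.
From s6 via epsilon: add s5.
From s5 via epsilon: add s4.
From s4 via epsilon: add s8.
epsilon-closure = {s0, s1, s4, s5, s6, s8}, which has 6 states.

6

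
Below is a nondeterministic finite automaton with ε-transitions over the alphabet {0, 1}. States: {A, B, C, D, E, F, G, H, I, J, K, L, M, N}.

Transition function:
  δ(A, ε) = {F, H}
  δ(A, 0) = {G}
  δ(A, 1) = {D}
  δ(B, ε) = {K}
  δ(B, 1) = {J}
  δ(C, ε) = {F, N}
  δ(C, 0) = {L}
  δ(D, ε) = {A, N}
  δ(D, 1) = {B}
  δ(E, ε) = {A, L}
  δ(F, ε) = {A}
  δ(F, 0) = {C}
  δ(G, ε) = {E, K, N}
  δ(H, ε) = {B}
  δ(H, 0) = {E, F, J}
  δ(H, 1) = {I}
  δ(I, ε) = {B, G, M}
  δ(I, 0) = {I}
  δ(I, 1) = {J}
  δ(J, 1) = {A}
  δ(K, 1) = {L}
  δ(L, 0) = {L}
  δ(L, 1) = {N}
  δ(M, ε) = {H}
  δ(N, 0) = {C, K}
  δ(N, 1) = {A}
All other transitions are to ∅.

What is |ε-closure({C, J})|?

8

Start with {C, J}.
From C via ε: add F, N.
From F via ε: add A.
From A via ε: add H.
From H via ε: add B.
From B via ε: add K.
ε-closure = {A, B, C, F, H, J, K, N}, which has 8 states.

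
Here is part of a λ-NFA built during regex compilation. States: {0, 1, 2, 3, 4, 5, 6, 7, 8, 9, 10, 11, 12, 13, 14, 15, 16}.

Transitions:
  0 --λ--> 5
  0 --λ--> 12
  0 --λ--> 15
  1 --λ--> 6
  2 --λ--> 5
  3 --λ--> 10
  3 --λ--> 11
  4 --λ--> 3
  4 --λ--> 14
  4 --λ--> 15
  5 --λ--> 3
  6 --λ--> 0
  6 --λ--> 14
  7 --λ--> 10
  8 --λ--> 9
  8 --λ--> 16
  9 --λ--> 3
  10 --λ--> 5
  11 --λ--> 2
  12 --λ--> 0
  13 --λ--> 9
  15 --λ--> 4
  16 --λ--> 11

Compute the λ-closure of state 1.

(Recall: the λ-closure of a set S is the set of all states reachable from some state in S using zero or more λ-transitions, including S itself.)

Start with {1}.
From 1 via λ: add 6.
From 6 via λ: add 0, 14.
From 0 via λ: add 5, 12, 15.
From 5 via λ: add 3.
From 15 via λ: add 4.
From 3 via λ: add 10, 11.
From 11 via λ: add 2.
No new states can be added; the closed set is {0, 1, 2, 3, 4, 5, 6, 10, 11, 12, 14, 15}.

{0, 1, 2, 3, 4, 5, 6, 10, 11, 12, 14, 15}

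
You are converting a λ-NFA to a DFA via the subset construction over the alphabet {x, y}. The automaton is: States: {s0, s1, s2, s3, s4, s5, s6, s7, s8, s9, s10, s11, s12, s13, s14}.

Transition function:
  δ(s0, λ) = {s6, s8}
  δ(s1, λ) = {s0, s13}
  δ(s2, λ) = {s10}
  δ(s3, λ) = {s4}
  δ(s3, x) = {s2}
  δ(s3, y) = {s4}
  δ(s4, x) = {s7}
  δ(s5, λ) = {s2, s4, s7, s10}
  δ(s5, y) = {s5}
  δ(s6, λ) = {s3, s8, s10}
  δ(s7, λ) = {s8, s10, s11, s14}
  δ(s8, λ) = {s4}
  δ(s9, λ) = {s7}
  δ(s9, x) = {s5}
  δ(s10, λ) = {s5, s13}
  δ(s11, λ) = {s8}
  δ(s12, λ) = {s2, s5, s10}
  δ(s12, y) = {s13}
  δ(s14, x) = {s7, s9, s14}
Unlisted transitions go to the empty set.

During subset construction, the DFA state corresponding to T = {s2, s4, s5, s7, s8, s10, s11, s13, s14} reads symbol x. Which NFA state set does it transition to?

{s2, s4, s5, s7, s8, s9, s10, s11, s13, s14}

s4 on x → {s7}.
s14 on x → {s7, s9, s14}.
No x-transition from s2, s5, s7, s8, s10, s11, s13.
Union after reading x: {s7, s9, s14}.
Now take the λ-closure:
From s7 via λ: add s8, s10, s11.
From s8 via λ: add s4.
From s10 via λ: add s5, s13.
From s5 via λ: add s2.
No new states can be added; the closed set is {s2, s4, s5, s7, s8, s9, s10, s11, s13, s14}.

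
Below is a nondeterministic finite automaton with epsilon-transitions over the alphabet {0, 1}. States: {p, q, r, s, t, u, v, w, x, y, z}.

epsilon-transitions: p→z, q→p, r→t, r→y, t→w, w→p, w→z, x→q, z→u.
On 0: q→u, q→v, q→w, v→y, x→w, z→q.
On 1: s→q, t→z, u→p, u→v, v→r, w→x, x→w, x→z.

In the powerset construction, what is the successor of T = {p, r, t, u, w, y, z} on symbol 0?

{p, q, u, z}

z on 0 → {q}.
No 0-transition from p, r, t, u, w, y.
Union after reading 0: {q}.
Now take the epsilon-closure:
From q via epsilon: add p.
From p via epsilon: add z.
From z via epsilon: add u.
No new states can be added; the closed set is {p, q, u, z}.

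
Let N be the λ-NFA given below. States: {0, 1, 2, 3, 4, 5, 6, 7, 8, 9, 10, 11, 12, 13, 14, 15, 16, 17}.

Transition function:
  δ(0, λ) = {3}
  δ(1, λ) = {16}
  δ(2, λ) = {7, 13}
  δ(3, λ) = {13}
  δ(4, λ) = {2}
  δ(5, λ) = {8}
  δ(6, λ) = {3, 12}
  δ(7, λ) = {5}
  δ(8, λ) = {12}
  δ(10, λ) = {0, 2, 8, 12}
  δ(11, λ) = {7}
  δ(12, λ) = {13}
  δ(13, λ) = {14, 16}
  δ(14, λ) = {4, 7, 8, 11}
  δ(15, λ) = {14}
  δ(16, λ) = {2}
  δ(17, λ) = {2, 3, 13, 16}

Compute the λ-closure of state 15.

Start with {15}.
From 15 via λ: add 14.
From 14 via λ: add 4, 7, 8, 11.
From 4 via λ: add 2.
From 7 via λ: add 5.
From 8 via λ: add 12.
From 2 via λ: add 13.
From 13 via λ: add 16.
No new states can be added; the closed set is {2, 4, 5, 7, 8, 11, 12, 13, 14, 15, 16}.

{2, 4, 5, 7, 8, 11, 12, 13, 14, 15, 16}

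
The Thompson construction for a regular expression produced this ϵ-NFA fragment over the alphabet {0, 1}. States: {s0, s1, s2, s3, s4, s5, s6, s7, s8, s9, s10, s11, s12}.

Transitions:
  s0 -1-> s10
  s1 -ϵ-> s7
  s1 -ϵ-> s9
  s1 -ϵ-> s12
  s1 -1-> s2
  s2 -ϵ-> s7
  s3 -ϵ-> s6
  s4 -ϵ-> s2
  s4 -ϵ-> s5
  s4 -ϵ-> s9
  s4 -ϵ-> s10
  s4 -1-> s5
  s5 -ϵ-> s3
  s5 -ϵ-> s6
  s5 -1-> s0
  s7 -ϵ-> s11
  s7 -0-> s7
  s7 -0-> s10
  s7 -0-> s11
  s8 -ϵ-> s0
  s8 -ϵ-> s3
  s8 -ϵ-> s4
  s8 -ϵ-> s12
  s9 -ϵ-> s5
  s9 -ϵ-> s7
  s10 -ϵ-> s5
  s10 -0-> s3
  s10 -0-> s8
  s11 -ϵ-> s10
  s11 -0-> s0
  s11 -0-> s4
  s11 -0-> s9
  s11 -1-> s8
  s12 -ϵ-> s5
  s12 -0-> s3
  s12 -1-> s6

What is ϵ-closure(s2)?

{s2, s3, s5, s6, s7, s10, s11}

Start with {s2}.
From s2 via ϵ: add s7.
From s7 via ϵ: add s11.
From s11 via ϵ: add s10.
From s10 via ϵ: add s5.
From s5 via ϵ: add s3, s6.
No new states can be added; the closed set is {s2, s3, s5, s6, s7, s10, s11}.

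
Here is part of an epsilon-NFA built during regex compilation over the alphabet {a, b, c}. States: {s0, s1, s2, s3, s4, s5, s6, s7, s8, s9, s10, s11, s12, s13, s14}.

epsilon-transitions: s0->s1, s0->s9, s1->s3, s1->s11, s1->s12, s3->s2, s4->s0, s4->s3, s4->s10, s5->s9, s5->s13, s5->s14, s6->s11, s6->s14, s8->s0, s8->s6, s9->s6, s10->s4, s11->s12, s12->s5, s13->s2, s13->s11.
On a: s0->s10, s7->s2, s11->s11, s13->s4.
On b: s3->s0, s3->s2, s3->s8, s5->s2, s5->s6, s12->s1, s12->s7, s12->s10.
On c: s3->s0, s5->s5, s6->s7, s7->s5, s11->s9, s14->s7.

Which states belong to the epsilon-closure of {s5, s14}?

Start with {s5, s14}.
From s5 via epsilon: add s9, s13.
From s9 via epsilon: add s6.
From s13 via epsilon: add s2, s11.
From s11 via epsilon: add s12.
No new states can be added; the closed set is {s2, s5, s6, s9, s11, s12, s13, s14}.

{s2, s5, s6, s9, s11, s12, s13, s14}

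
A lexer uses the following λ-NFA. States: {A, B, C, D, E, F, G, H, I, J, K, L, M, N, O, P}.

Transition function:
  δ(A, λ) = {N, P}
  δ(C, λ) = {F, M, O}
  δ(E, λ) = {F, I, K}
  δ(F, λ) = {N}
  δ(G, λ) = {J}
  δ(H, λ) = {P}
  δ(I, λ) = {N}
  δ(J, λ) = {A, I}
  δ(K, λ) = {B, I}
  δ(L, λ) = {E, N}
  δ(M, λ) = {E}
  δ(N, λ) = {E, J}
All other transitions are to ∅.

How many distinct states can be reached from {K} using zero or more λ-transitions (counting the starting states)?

Start with {K}.
From K via λ: add B, I.
From I via λ: add N.
From N via λ: add E, J.
From E via λ: add F.
From J via λ: add A.
From A via λ: add P.
λ-closure = {A, B, E, F, I, J, K, N, P}, which has 9 states.

9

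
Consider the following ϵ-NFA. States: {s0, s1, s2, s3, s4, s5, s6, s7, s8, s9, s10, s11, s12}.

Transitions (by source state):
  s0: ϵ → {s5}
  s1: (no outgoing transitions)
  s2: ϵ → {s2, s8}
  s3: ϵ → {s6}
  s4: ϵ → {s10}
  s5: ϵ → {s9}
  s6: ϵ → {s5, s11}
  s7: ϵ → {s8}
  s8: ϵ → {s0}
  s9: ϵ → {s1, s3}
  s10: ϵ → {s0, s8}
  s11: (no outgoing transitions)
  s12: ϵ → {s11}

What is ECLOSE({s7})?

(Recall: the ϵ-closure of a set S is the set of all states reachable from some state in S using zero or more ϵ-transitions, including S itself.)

Start with {s7}.
From s7 via ϵ: add s8.
From s8 via ϵ: add s0.
From s0 via ϵ: add s5.
From s5 via ϵ: add s9.
From s9 via ϵ: add s1, s3.
From s3 via ϵ: add s6.
From s6 via ϵ: add s11.
No new states can be added; the closed set is {s0, s1, s3, s5, s6, s7, s8, s9, s11}.

{s0, s1, s3, s5, s6, s7, s8, s9, s11}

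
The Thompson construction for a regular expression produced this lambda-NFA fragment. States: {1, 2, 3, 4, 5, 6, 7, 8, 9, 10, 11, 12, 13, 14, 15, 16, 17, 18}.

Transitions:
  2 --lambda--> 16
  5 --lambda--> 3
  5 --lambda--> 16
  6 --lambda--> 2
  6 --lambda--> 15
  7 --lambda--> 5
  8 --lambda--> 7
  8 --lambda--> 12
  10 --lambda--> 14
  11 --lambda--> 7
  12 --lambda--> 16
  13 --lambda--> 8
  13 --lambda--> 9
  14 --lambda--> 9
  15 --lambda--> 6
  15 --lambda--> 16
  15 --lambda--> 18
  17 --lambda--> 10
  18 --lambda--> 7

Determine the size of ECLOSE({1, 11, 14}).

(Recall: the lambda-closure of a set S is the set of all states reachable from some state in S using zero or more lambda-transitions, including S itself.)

8

Start with {1, 11, 14}.
From 11 via lambda: add 7.
From 14 via lambda: add 9.
From 7 via lambda: add 5.
From 5 via lambda: add 3, 16.
lambda-closure = {1, 3, 5, 7, 9, 11, 14, 16}, which has 8 states.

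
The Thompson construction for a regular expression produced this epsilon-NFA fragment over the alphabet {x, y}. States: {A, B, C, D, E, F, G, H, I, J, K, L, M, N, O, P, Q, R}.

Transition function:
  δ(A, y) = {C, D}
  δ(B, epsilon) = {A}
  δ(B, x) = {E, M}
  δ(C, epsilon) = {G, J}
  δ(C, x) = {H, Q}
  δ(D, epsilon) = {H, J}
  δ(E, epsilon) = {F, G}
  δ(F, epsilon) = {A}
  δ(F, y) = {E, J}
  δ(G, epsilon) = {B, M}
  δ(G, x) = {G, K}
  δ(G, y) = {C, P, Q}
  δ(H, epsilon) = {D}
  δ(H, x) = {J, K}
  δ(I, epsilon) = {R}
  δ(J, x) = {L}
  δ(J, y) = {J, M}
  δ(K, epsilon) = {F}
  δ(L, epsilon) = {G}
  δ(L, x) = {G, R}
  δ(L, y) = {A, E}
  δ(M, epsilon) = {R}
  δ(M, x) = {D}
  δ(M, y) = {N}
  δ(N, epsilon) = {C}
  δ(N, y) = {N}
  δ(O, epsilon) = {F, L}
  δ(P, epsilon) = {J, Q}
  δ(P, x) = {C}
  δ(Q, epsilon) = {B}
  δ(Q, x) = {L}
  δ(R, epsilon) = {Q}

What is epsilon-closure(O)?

Start with {O}.
From O via epsilon: add F, L.
From F via epsilon: add A.
From L via epsilon: add G.
From G via epsilon: add B, M.
From M via epsilon: add R.
From R via epsilon: add Q.
No new states can be added; the closed set is {A, B, F, G, L, M, O, Q, R}.

{A, B, F, G, L, M, O, Q, R}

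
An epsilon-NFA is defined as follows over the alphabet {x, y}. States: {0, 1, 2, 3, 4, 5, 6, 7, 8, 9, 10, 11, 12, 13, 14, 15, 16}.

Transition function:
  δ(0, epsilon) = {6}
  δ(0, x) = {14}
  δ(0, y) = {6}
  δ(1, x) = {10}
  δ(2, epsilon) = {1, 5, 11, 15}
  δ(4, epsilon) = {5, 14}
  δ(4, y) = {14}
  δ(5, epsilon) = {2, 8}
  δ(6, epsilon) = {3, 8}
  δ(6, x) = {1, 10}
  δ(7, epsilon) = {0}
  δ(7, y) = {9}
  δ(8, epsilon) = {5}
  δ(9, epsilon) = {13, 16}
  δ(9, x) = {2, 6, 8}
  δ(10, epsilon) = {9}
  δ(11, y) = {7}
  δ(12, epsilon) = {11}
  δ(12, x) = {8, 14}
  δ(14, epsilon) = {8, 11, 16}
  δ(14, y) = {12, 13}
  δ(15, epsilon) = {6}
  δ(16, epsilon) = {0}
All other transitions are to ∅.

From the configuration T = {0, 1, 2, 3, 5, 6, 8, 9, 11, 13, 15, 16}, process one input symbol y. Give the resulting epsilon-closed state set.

{0, 1, 2, 3, 5, 6, 7, 8, 11, 15}

0 on y → {6}.
11 on y → {7}.
No y-transition from 1, 2, 3, 5, 6, 8, 9, 13, 15, 16.
Union after reading y: {6, 7}.
Now take the epsilon-closure:
From 6 via epsilon: add 3, 8.
From 7 via epsilon: add 0.
From 8 via epsilon: add 5.
From 5 via epsilon: add 2.
From 2 via epsilon: add 1, 11, 15.
No new states can be added; the closed set is {0, 1, 2, 3, 5, 6, 7, 8, 11, 15}.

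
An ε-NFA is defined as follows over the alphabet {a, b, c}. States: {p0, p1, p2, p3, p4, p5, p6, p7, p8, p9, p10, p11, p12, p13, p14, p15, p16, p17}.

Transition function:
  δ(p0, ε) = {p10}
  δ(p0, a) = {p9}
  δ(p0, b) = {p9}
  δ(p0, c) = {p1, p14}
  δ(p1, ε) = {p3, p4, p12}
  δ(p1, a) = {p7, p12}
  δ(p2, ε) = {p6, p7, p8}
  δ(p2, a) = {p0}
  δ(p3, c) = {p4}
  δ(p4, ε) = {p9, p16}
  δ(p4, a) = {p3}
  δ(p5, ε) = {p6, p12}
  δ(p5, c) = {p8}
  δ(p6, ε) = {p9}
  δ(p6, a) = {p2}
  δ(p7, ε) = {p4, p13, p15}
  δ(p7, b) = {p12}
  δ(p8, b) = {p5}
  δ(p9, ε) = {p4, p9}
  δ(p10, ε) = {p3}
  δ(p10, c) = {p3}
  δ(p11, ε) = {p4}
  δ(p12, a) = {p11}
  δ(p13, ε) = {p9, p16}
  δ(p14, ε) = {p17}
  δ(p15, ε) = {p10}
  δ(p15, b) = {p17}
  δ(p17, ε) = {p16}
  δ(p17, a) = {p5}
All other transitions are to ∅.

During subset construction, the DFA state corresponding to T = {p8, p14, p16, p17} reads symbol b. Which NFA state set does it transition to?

p8 on b → {p5}.
No b-transition from p14, p16, p17.
Union after reading b: {p5}.
Now take the ε-closure:
From p5 via ε: add p6, p12.
From p6 via ε: add p9.
From p9 via ε: add p4.
From p4 via ε: add p16.
No new states can be added; the closed set is {p4, p5, p6, p9, p12, p16}.

{p4, p5, p6, p9, p12, p16}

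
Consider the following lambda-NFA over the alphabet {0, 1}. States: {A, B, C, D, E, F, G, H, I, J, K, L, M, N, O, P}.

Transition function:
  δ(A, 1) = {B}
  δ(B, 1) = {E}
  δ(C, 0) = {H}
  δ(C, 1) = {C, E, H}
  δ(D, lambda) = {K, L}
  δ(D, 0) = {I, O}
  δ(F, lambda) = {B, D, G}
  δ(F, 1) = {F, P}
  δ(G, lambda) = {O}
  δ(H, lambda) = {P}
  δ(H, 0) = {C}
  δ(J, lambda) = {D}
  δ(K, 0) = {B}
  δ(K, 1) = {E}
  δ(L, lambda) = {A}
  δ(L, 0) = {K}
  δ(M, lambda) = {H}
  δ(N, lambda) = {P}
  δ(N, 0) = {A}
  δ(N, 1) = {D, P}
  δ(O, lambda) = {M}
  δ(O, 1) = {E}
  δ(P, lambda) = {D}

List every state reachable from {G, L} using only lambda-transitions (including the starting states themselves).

{A, D, G, H, K, L, M, O, P}

Start with {G, L}.
From G via lambda: add O.
From L via lambda: add A.
From O via lambda: add M.
From M via lambda: add H.
From H via lambda: add P.
From P via lambda: add D.
From D via lambda: add K.
No new states can be added; the closed set is {A, D, G, H, K, L, M, O, P}.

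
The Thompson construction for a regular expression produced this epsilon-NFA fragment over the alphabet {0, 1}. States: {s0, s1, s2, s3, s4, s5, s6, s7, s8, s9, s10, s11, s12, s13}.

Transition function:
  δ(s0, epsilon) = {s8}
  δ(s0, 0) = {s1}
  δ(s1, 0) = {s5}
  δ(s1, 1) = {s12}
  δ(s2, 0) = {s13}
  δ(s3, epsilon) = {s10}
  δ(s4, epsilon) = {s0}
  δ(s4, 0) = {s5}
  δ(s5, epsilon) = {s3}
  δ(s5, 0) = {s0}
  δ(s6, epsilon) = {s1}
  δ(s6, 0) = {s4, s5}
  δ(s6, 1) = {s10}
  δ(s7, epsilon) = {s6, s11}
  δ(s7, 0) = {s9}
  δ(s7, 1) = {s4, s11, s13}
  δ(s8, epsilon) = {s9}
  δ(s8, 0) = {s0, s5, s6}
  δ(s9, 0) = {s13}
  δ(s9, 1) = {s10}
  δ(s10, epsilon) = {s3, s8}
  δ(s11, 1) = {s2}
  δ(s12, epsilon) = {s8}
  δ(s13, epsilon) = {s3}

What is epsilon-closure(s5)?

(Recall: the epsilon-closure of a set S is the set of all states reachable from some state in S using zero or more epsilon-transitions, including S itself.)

Start with {s5}.
From s5 via epsilon: add s3.
From s3 via epsilon: add s10.
From s10 via epsilon: add s8.
From s8 via epsilon: add s9.
No new states can be added; the closed set is {s3, s5, s8, s9, s10}.

{s3, s5, s8, s9, s10}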